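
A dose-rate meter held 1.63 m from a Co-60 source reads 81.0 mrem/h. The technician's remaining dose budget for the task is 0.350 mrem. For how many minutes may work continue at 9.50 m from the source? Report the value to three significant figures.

8.81 min

Intensity scales as (d₁/d₂)², so rate at 9.50 m:
(1.63/9.50)² = 0.02944, so 81.0 × 0.02944 = 2.385 mrem/h.
Stay time = 0.350 mrem ÷ 2.385 mrem/h = 0.1468 h = 8.808 min.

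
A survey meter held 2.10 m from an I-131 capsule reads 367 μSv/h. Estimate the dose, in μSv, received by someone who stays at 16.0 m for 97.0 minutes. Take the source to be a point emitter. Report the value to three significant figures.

10.2 μSv

Intensity scales as (d₁/d₂)², so rate at 16.0 m:
367 × (2.10/16.0)² = 367 × 0.01723 = 6.323 μSv/h.
Dose = rate × time = 6.323 μSv/h × 1.617 h = 10.22 μSv.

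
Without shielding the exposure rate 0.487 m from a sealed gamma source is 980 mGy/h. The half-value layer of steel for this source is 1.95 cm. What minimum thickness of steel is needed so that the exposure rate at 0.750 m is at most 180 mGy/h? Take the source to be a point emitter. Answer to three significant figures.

At 0.750 m, distance alone gives 980 × (0.487/0.750)² = 980 × 0.4216 = 413.2 mGy/h.
Further attenuation needed: 413.2/180 = 2.296.
n = log₂(2.296) = 1.199 half-value layers.
Thickness = 1.199 × 1.95 cm = 2.338 cm.

2.34 cm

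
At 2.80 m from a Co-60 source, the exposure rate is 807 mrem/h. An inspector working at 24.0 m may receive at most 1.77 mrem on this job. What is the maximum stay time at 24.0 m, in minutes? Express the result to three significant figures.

Intensity scales as (d₁/d₂)², so rate at 24.0 m:
(2.80/24.0)² = 0.01361, so 807 × 0.01361 = 10.98 mrem/h.
Stay time = 1.77 mrem ÷ 10.98 mrem/h = 0.1612 h = 9.672 min.

9.67 min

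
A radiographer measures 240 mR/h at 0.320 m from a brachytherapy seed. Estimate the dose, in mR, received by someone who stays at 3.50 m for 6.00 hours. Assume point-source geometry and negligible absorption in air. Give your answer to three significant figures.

By the inverse-square law, rate at 3.50 m:
240 × (0.320/3.50)² = 240 × 0.008359 = 2.006 mR/h.
Dose = rate × time = 2.006 mR/h × 6.000 h = 12.04 mR.

12.0 mR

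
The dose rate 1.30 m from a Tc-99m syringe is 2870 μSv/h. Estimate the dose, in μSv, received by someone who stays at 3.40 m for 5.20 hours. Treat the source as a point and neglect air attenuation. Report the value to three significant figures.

2180 μSv

Since intensity falls as 1/r², rate at 3.40 m:
2870 × (1.30/3.40)² = 2870 × 0.1462 = 419.6 μSv/h.
Dose = rate × time = 419.6 μSv/h × 5.200 h = 2182 μSv.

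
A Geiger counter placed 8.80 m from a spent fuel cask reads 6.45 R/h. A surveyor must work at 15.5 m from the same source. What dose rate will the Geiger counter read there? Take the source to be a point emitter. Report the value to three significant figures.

2.08 R/h

Using I₁d₁² = I₂d₂², scaling from 8.80 m to 15.5 m:
(8.80/15.5)² = 0.3223, so 6.45 × 0.3223 = 2.079 R/h.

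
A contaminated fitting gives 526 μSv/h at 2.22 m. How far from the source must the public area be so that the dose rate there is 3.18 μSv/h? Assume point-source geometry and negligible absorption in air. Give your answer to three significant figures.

Applying the 1/r² law, d₂ = d₁·√(I₁/I₂).
I₁/I₂ = 526/3.18 = 165.4, so d₂ = 2.22 × √165.4 = 28.55 m.

28.6 m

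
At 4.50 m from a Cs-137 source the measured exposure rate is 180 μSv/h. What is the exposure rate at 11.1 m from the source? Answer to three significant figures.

Intensity scales as (d₁/d₂)², so scaling from 4.50 m to 11.1 m:
(4.50/11.1)² = 0.1644, so 180 × 0.1644 = 29.59 μSv/h.

29.6 μSv/h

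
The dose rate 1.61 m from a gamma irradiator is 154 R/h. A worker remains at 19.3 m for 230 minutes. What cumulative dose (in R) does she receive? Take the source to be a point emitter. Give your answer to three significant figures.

Intensity scales as (d₁/d₂)², so rate at 19.3 m:
154 × (1.61/19.3)² = 154 × 0.006959 = 1.072 R/h.
Dose = rate × time = 1.072 R/h × 3.833 h = 4.109 R.

4.11 R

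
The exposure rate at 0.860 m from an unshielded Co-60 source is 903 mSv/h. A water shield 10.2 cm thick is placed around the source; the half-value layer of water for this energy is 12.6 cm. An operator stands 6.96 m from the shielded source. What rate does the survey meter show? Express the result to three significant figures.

Distance alone: 903 × (0.860/6.96)² = 903 × 0.01527 = 13.79 mSv/h.
Shield: 10.2/12.6 = 0.8095 half-value layers → attenuation 2^(−0.8095) = 0.5706.
Combined: 13.79 × 0.5706 = 7.869 mSv/h.

7.87 mSv/h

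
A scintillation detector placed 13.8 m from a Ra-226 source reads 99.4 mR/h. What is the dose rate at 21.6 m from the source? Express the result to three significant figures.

40.6 mR/h

Applying the 1/r² law, scaling from 13.8 m to 21.6 m:
(13.8/21.6)² = 0.4082, so 99.4 × 0.4082 = 40.58 mR/h.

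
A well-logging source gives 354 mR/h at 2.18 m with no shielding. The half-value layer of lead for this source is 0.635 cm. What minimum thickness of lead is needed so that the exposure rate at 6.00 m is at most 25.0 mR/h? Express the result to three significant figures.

0.573 cm

At 6.00 m, distance alone gives (2.18/6.00)² = 0.1320, so 354 × 0.1320 = 46.73 mR/h.
Further attenuation needed: 46.73/25.0 = 1.869.
n = log₂(1.869) = 0.9023 half-value layers.
Thickness = 0.9023 × 0.635 cm = 0.5730 cm.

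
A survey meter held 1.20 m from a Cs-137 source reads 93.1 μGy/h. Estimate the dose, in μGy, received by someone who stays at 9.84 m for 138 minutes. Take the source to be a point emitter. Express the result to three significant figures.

Using I₁d₁² = I₂d₂², rate at 9.84 m:
(1.20/9.84)² = 0.01487, so 93.1 × 0.01487 = 1.384 μGy/h.
Dose = rate × time = 1.384 μGy/h × 2.300 h = 3.183 μGy.

3.18 μGy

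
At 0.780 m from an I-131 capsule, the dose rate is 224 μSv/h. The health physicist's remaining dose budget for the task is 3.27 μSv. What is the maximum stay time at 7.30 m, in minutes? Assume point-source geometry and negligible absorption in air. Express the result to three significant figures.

76.7 min

Since intensity falls as 1/r², rate at 7.30 m:
(0.780/7.30)² = 0.01142, so 224 × 0.01142 = 2.558 μSv/h.
Stay time = 3.27 μSv ÷ 2.558 μSv/h = 1.278 h = 76.68 min.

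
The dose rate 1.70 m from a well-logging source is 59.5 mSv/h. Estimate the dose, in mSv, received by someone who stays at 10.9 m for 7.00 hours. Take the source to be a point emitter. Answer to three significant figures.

10.1 mSv

Applying the 1/r² law, rate at 10.9 m:
59.5 × (1.70/10.9)² = 59.5 × 0.02432 = 1.447 mSv/h.
Dose = rate × time = 1.447 mSv/h × 7.000 h = 10.13 mSv.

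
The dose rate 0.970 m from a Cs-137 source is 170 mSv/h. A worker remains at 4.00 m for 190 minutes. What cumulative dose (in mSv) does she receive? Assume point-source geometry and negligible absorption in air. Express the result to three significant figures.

31.7 mSv

Using I₁d₁² = I₂d₂², rate at 4.00 m:
(0.970/4.00)² = 0.05881, so 170 × 0.05881 = 9.998 mSv/h.
Dose = rate × time = 9.998 mSv/h × 3.167 h = 31.66 mSv.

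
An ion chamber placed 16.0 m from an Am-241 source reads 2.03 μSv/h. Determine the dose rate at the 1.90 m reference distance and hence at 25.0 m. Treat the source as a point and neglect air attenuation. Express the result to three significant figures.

144 μSv/h; 0.831 μSv/h

Using I₁d₁² = I₂d₂²,
At 1.90 m: (16.0/1.90)² = 70.91, so 2.03 × 70.91 = 143.9 μSv/h
At 25.0 m: (1.90/25.0)² = 0.005776, so 143.9 × 0.005776 = 0.8312 μSv/h.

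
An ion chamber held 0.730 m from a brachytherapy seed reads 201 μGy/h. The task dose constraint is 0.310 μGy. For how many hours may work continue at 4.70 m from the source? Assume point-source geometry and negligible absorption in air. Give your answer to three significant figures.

0.0639 h

Applying the 1/r² law, rate at 4.70 m:
(0.730/4.70)² = 0.02412, so 201 × 0.02412 = 4.848 μGy/h.
Stay time = 0.310 μGy ÷ 4.848 μGy/h = 0.06394 h.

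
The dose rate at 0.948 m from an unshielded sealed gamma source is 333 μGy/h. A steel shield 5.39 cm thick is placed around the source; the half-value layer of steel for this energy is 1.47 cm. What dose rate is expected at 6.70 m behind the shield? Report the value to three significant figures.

0.525 μGy/h

Distance alone: (0.948/6.70)² = 0.02002, so 333 × 0.02002 = 6.667 μGy/h.
Shield: 5.39/1.47 = 3.667 half-value layers → attenuation 2^(−3.667) = 0.07873.
Combined: 6.667 × 0.07873 = 0.5249 μGy/h.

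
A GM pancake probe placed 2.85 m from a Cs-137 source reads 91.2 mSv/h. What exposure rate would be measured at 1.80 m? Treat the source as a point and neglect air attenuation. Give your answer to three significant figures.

229 mSv/h

Since intensity falls as 1/r², scaling from 2.85 m to 1.80 m:
(2.85/1.80)² = 2.507, so 91.2 × 2.507 = 228.6 mSv/h.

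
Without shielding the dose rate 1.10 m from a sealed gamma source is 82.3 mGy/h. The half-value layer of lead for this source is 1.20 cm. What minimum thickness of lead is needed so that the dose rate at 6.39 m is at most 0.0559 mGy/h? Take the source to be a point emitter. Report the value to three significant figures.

6.54 cm

At 6.39 m, distance alone gives (1.10/6.39)² = 0.02963, so 82.3 × 0.02963 = 2.439 mGy/h.
Further attenuation needed: 2.439/0.0559 = 43.63.
n = log₂(43.63) = 5.447 half-value layers.
Thickness = 5.447 × 1.20 cm = 6.536 cm.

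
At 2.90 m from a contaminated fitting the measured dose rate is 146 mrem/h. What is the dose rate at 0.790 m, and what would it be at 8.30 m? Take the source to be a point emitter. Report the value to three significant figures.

Applying the 1/r² law,
At 0.790 m: (2.90/0.790)² = 13.48, so 146 × 13.48 = 1968 mrem/h
At 8.30 m: (0.790/8.30)² = 0.009059, so 1968 × 0.009059 = 17.83 mrem/h.

1970 mrem/h; 17.8 mrem/h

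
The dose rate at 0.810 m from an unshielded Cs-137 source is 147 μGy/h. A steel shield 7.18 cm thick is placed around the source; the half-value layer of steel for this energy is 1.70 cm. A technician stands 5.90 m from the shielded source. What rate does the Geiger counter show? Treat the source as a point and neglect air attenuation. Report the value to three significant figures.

Distance alone: 147 × (0.810/5.90)² = 147 × 0.01885 = 2.771 μGy/h.
Shield: 7.18/1.70 = 4.224 half-value layers → attenuation 2^(−4.224) = 0.05351.
Combined: 2.771 × 0.05351 = 0.1483 μGy/h.

0.148 μGy/h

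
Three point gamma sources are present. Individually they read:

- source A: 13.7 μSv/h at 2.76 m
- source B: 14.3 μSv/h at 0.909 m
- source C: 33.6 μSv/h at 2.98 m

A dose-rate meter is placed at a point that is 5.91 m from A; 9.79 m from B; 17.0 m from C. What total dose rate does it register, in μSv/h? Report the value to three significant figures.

4.14 μSv/h

Each source contributes Iᵢ·(dᵢ/rᵢ)²; contributions add.
A: 13.7 × (2.76/5.91)² = 2.988 μSv/h
B: 14.3 × (0.909/9.79)² = 0.1233 μSv/h
C: 33.6 × (2.98/17.0)² = 1.032 μSv/h
Total = 2.988 + 0.1233 + 1.032 = 4.143 μSv/h.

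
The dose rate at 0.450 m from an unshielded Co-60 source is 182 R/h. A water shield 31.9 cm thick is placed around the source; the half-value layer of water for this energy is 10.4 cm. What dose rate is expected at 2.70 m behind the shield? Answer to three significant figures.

0.603 R/h

Distance alone: (0.450/2.70)² = 0.02778, so 182 × 0.02778 = 5.056 R/h.
Shield: 31.9/10.4 = 3.067 half-value layers → attenuation 2^(−3.067) = 0.1193.
Combined: 5.056 × 0.1193 = 0.6032 R/h.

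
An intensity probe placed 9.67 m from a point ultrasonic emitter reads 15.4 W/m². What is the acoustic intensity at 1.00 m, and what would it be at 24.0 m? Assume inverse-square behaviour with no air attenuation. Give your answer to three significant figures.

Applying the 1/r² law,
At 1.00 m: 15.4 × (9.67/1.00)² = 15.4 × 93.51 = 1440 W/m²
At 24.0 m: (1.00/24.0)² = 0.001736, so 1440 × 0.001736 = 2.500 W/m².

1440 W/m²; 2.50 W/m²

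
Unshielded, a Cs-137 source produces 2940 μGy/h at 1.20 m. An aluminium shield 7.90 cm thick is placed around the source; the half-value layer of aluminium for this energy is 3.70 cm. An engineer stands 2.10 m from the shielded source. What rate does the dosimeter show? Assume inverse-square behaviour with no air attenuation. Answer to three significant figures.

219 μGy/h

Distance alone: 2940 × (1.20/2.10)² = 2940 × 0.3265 = 959.9 μGy/h.
Shield: 7.90/3.70 = 2.135 half-value layers → attenuation 2^(−2.135) = 0.2277.
Combined: 959.9 × 0.2277 = 218.6 μGy/h.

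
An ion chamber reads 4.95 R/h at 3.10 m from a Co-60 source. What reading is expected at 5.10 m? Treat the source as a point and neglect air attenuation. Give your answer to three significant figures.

1.83 R/h

By the inverse-square law, the rate at 5.10 m is
(3.10/5.10)² = 0.3695, so 4.95 × 0.3695 = 1.829 R/h.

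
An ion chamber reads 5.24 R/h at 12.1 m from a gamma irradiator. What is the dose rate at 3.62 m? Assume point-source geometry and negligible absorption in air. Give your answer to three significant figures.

58.5 R/h

Applying the 1/r² law, the rate at 3.62 m is
(12.1/3.62)² = 11.17, so 5.24 × 11.17 = 58.53 R/h.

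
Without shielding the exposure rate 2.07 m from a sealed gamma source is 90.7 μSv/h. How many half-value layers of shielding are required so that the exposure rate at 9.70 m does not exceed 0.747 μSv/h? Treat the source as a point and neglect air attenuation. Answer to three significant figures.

At 9.70 m, distance alone gives (2.07/9.70)² = 0.04554, so 90.7 × 0.04554 = 4.130 μSv/h.
Further attenuation needed: 4.130/0.747 = 5.529.
n = log₂(5.529) = 2.467 half-value layers.

2.47 half-value layers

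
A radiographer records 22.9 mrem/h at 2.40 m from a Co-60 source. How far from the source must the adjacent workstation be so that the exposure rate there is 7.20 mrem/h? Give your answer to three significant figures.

4.28 m

Using I₁d₁² = I₂d₂², d₂ = d₁·√(I₁/I₂).
I₁/I₂ = 22.9/7.20 = 3.181, so d₂ = 2.40 × √3.181 = 4.280 m.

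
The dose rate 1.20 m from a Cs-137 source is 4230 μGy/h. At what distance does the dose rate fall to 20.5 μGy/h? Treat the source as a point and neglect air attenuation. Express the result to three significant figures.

17.2 m

Intensity scales as (d₁/d₂)², so d₂ = d₁·√(I₁/I₂).
I₁/I₂ = 4230/20.5 = 206.3, so d₂ = 1.20 × √206.3 = 17.24 m.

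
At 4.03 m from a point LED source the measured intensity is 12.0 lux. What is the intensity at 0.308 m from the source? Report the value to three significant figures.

Since intensity falls as 1/r², scaling from 4.03 m to 0.308 m:
12.0 × (4.03/0.308)² = 12.0 × 171.2 = 2054 lux.

2050 lux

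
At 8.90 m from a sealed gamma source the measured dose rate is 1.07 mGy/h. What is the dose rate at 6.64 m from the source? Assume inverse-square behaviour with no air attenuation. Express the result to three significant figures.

Since intensity falls as 1/r², scaling from 8.90 m to 6.64 m:
1.07 × (8.90/6.64)² = 1.07 × 1.797 = 1.923 mGy/h.

1.92 mGy/h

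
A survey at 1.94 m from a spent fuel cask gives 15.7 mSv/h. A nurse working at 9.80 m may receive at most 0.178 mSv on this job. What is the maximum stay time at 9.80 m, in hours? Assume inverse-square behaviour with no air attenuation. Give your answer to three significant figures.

Since intensity falls as 1/r², rate at 9.80 m:
(1.94/9.80)² = 0.03919, so 15.7 × 0.03919 = 0.6153 mSv/h.
Stay time = 0.178 mSv ÷ 0.6153 mSv/h = 0.2893 h.

0.289 h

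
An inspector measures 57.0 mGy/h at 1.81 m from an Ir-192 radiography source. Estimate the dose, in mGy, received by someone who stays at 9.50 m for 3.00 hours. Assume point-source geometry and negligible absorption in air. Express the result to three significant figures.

6.21 mGy

Applying the 1/r² law, rate at 9.50 m:
(1.81/9.50)² = 0.03630, so 57.0 × 0.03630 = 2.069 mGy/h.
Dose = rate × time = 2.069 mGy/h × 3.000 h = 6.207 mGy.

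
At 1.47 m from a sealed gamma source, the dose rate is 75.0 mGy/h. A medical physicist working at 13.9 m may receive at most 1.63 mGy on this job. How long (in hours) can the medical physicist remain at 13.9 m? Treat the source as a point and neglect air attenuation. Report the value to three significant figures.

Since intensity falls as 1/r², rate at 13.9 m:
(1.47/13.9)² = 0.01118, so 75.0 × 0.01118 = 0.8385 mGy/h.
Stay time = 1.63 mGy ÷ 0.8385 mGy/h = 1.944 h.

1.94 h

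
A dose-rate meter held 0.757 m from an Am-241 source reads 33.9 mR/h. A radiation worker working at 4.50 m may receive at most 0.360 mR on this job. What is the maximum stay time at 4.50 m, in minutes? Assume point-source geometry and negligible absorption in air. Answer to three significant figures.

Since intensity falls as 1/r², rate at 4.50 m:
33.9 × (0.757/4.50)² = 33.9 × 0.02830 = 0.9594 mR/h.
Stay time = 0.360 mR ÷ 0.9594 mR/h = 0.3752 h = 22.51 min.

22.5 min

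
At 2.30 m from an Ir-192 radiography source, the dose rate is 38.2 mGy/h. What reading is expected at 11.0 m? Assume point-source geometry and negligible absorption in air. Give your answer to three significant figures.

Intensity scales as (d₁/d₂)², so the rate at 11.0 m is
38.2 × (2.30/11.0)² = 38.2 × 0.04372 = 1.670 mGy/h.

1.67 mGy/h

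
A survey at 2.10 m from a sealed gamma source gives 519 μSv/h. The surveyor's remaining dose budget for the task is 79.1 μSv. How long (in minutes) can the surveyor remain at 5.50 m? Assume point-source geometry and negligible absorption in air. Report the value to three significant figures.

62.7 min

By the inverse-square law, rate at 5.50 m:
519 × (2.10/5.50)² = 519 × 0.1458 = 75.67 μSv/h.
Stay time = 79.1 μSv ÷ 75.67 μSv/h = 1.045 h = 62.70 min.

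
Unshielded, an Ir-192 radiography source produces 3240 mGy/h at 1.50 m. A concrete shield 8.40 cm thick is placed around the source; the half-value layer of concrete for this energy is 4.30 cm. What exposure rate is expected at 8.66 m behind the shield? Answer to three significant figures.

Distance alone: 3240 × (1.50/8.66)² = 3240 × 0.03000 = 97.20 mGy/h.
Shield: 8.40/4.30 = 1.953 half-value layers → attenuation 2^(−1.953) = 0.2583.
Combined: 97.20 × 0.2583 = 25.11 mGy/h.

25.1 mGy/h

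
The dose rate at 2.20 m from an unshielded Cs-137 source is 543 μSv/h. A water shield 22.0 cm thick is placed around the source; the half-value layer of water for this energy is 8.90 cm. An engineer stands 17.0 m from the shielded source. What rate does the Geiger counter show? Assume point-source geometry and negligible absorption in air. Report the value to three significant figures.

Distance alone: (2.20/17.0)² = 0.01675, so 543 × 0.01675 = 9.095 μSv/h.
Shield: 22.0/8.90 = 2.472 half-value layers → attenuation 2^(−2.472) = 0.1802.
Combined: 9.095 × 0.1802 = 1.639 μSv/h.

1.64 μSv/h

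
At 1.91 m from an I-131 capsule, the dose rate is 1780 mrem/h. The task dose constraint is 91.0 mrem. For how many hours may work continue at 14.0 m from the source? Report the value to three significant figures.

2.75 h

Using I₁d₁² = I₂d₂², rate at 14.0 m:
1780 × (1.91/14.0)² = 1780 × 0.01861 = 33.13 mrem/h.
Stay time = 91.0 mrem ÷ 33.13 mrem/h = 2.747 h.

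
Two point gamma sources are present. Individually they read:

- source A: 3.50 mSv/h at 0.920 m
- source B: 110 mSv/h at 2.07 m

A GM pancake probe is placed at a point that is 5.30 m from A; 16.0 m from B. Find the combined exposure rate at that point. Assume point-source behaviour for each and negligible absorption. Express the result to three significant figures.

Each source contributes Iᵢ·(dᵢ/rᵢ)²; contributions add.
A: 3.50 × (0.920/5.30)² = 0.1055 mSv/h
B: 110 × (2.07/16.0)² = 1.841 mSv/h
Total = 0.1055 + 1.841 = 1.946 mSv/h.

1.95 mSv/h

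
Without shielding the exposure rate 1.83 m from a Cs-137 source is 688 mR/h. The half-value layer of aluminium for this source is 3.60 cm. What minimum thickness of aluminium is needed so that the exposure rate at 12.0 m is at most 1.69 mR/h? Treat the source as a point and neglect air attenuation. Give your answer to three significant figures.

11.7 cm

At 12.0 m, distance alone gives (1.83/12.0)² = 0.02326, so 688 × 0.02326 = 16.00 mR/h.
Further attenuation needed: 16.00/1.69 = 9.467.
n = log₂(9.467) = 3.243 half-value layers.
Thickness = 3.243 × 3.60 cm = 11.67 cm.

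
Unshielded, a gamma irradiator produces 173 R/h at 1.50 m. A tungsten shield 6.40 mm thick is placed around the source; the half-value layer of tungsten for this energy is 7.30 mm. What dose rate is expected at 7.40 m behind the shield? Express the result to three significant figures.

3.87 R/h

Distance alone: (1.50/7.40)² = 0.04109, so 173 × 0.04109 = 7.109 R/h.
Shield: 6.40/7.30 = 0.8767 half-value layers → attenuation 2^(−0.8767) = 0.5446.
Combined: 7.109 × 0.5446 = 3.872 R/h.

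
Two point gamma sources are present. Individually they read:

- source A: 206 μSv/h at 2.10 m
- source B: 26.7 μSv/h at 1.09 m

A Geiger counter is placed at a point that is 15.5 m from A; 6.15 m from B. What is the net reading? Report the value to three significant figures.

Each source contributes Iᵢ·(dᵢ/rᵢ)²; contributions add.
A: 206 × (2.10/15.5)² = 3.781 μSv/h
B: 26.7 × (1.09/6.15)² = 0.8387 μSv/h
Total = 3.781 + 0.8387 = 4.620 μSv/h.

4.62 μSv/h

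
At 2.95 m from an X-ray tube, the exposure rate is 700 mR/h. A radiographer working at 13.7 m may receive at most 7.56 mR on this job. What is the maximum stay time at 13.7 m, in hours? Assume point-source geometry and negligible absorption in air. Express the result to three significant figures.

0.233 h

By the inverse-square law, rate at 13.7 m:
(2.95/13.7)² = 0.04637, so 700 × 0.04637 = 32.46 mR/h.
Stay time = 7.56 mR ÷ 32.46 mR/h = 0.2329 h.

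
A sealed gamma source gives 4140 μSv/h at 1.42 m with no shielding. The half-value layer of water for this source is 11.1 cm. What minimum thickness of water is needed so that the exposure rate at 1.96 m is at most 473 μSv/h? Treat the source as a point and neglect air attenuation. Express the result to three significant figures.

24.4 cm

At 1.96 m, distance alone gives (1.42/1.96)² = 0.5249, so 4140 × 0.5249 = 2173 μSv/h.
Further attenuation needed: 2173/473 = 4.594.
n = log₂(4.594) = 2.200 half-value layers.
Thickness = 2.200 × 11.1 cm = 24.42 cm.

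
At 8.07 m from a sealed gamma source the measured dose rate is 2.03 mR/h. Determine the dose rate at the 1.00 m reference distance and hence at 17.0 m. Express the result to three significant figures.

By the inverse-square law,
At 1.00 m: (8.07/1.00)² = 65.12, so 2.03 × 65.12 = 132.2 mR/h
At 17.0 m: (1.00/17.0)² = 0.003460, so 132.2 × 0.003460 = 0.4574 mR/h.

132 mR/h; 0.457 mR/h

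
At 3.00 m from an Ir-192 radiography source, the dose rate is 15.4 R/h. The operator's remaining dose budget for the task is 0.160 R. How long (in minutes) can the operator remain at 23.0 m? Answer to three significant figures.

36.6 min

Applying the 1/r² law, rate at 23.0 m:
(3.00/23.0)² = 0.01701, so 15.4 × 0.01701 = 0.2620 R/h.
Stay time = 0.160 R ÷ 0.2620 R/h = 0.6107 h = 36.64 min.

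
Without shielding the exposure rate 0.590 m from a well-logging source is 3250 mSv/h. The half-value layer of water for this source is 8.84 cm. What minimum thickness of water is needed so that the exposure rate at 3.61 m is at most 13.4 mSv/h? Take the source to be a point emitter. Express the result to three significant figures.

23.8 cm

At 3.61 m, distance alone gives 3250 × (0.590/3.61)² = 3250 × 0.02671 = 86.81 mSv/h.
Further attenuation needed: 86.81/13.4 = 6.478.
n = log₂(6.478) = 2.696 half-value layers.
Thickness = 2.696 × 8.84 cm = 23.83 cm.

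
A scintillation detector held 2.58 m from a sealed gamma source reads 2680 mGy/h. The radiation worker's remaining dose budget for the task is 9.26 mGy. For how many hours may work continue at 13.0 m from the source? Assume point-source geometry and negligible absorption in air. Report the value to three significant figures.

Using I₁d₁² = I₂d₂², rate at 13.0 m:
2680 × (2.58/13.0)² = 2680 × 0.03939 = 105.6 mGy/h.
Stay time = 9.26 mGy ÷ 105.6 mGy/h = 0.08769 h.

0.0877 h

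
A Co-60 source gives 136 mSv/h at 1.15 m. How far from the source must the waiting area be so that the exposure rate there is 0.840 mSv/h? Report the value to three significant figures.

14.6 m

Intensity scales as (d₁/d₂)², so d₂ = d₁·√(I₁/I₂).
I₁/I₂ = 136/0.840 = 161.9, so d₂ = 1.15 × √161.9 = 14.63 m.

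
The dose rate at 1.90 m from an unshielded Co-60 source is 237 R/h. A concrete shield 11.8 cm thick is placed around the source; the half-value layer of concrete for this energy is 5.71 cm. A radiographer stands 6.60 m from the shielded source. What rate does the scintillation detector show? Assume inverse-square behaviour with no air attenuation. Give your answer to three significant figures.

4.69 R/h

Distance alone: (1.90/6.60)² = 0.08287, so 237 × 0.08287 = 19.64 R/h.
Shield: 11.8/5.71 = 2.067 half-value layers → attenuation 2^(−2.067) = 0.2387.
Combined: 19.64 × 0.2387 = 4.688 R/h.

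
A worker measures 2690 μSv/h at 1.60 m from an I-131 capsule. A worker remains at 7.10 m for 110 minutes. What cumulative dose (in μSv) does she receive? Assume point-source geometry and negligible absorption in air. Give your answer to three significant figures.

250 μSv

Using I₁d₁² = I₂d₂², rate at 7.10 m:
2690 × (1.60/7.10)² = 2690 × 0.05078 = 136.6 μSv/h.
Dose = rate × time = 136.6 μSv/h × 1.833 h = 250.4 μSv.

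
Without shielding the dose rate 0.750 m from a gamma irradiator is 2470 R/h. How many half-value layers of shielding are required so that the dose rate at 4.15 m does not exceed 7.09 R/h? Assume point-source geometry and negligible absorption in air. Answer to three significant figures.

At 4.15 m, distance alone gives 2470 × (0.750/4.15)² = 2470 × 0.03266 = 80.67 R/h.
Further attenuation needed: 80.67/7.09 = 11.38.
n = log₂(11.38) = 3.508 half-value layers.

3.51 half-value layers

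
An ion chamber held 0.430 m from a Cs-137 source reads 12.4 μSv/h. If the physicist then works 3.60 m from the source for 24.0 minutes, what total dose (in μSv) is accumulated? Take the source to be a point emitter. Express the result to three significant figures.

0.0708 μSv

By the inverse-square law, rate at 3.60 m:
(0.430/3.60)² = 0.01427, so 12.4 × 0.01427 = 0.1769 μSv/h.
Dose = rate × time = 0.1769 μSv/h × 0.4000 h = 0.07076 μSv.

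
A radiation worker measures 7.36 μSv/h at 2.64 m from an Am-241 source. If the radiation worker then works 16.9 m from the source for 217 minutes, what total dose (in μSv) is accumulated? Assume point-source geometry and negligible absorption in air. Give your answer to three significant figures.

By the inverse-square law, rate at 16.9 m:
7.36 × (2.64/16.9)² = 7.36 × 0.02440 = 0.1796 μSv/h.
Dose = rate × time = 0.1796 μSv/h × 3.617 h = 0.6496 μSv.

0.650 μSv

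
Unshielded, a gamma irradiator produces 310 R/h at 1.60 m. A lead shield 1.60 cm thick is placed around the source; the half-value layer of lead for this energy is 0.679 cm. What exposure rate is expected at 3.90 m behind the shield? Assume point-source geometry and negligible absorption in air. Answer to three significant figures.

10.2 R/h

Distance alone: (1.60/3.90)² = 0.1683, so 310 × 0.1683 = 52.17 R/h.
Shield: 1.60/0.679 = 2.356 half-value layers → attenuation 2^(−2.356) = 0.1953.
Combined: 52.17 × 0.1953 = 10.19 R/h.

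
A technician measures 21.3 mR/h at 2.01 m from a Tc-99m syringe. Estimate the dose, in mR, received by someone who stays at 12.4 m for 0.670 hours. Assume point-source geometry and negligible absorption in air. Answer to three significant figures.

0.375 mR

By the inverse-square law, rate at 12.4 m:
(2.01/12.4)² = 0.02628, so 21.3 × 0.02628 = 0.5598 mR/h.
Dose = rate × time = 0.5598 mR/h × 0.6700 h = 0.3751 mR.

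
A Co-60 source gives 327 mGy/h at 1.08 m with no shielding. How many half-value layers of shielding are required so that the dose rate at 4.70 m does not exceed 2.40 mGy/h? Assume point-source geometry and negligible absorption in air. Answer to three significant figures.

At 4.70 m, distance alone gives 327 × (1.08/4.70)² = 327 × 0.05280 = 17.27 mGy/h.
Further attenuation needed: 17.27/2.40 = 7.196.
n = log₂(7.196) = 2.847 half-value layers.

2.85 half-value layers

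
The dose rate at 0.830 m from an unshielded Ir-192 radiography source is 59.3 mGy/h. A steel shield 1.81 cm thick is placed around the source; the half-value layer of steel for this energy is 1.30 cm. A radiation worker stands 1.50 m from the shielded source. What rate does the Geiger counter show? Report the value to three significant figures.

Distance alone: (0.830/1.50)² = 0.3062, so 59.3 × 0.3062 = 18.16 mGy/h.
Shield: 1.81/1.30 = 1.392 half-value layers → attenuation 2^(−1.392) = 0.3810.
Combined: 18.16 × 0.3810 = 6.919 mGy/h.

6.92 mGy/h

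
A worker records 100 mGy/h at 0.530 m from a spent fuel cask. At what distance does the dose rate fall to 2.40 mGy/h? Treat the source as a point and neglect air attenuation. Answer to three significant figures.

Intensity scales as (d₁/d₂)², so d₂ = d₁·√(I₁/I₂).
I₁/I₂ = 100/2.40 = 41.67, so d₂ = 0.530 × √41.67 = 3.421 m.

3.42 m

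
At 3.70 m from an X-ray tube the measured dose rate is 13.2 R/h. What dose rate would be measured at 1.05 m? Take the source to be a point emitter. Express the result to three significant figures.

Using I₁d₁² = I₂d₂², scaling from 3.70 m to 1.05 m:
13.2 × (3.70/1.05)² = 13.2 × 12.42 = 163.9 R/h.

164 R/h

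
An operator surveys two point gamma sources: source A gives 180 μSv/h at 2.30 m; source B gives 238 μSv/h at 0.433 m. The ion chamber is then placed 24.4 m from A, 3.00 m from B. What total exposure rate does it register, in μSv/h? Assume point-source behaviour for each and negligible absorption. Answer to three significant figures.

6.56 μSv/h

By superposition, sum each source's inverse-square contribution:
A: 180 × (2.30/24.4)² = 1.599 μSv/h
B: 238 × (0.433/3.00)² = 4.958 μSv/h
Total = 1.599 + 4.958 = 6.557 μSv/h.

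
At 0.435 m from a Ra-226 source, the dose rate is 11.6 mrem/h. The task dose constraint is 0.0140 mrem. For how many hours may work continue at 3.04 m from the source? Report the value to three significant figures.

0.0589 h

Since intensity falls as 1/r², rate at 3.04 m:
11.6 × (0.435/3.04)² = 11.6 × 0.02048 = 0.2376 mrem/h.
Stay time = 0.0140 mrem ÷ 0.2376 mrem/h = 0.05892 h.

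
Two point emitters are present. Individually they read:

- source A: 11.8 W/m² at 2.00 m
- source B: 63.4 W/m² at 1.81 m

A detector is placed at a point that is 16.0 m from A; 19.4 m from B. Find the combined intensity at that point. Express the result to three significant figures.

0.736 W/m²

By superposition, sum each source's inverse-square contribution:
A: 11.8 × (2.00/16.0)² = 0.1844 W/m²
B: 63.4 × (1.81/19.4)² = 0.5519 W/m²
Total = 0.1844 + 0.5519 = 0.7363 W/m².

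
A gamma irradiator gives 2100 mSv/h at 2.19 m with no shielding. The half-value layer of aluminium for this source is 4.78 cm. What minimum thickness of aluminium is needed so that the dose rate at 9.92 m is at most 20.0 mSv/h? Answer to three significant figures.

11.3 cm

At 9.92 m, distance alone gives (2.19/9.92)² = 0.04874, so 2100 × 0.04874 = 102.4 mSv/h.
Further attenuation needed: 102.4/20.0 = 5.120.
n = log₂(5.120) = 2.356 half-value layers.
Thickness = 2.356 × 4.78 cm = 11.26 cm.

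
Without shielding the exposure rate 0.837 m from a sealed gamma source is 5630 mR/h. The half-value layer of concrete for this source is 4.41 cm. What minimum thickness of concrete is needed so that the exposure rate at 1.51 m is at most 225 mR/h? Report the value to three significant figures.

13.0 cm

At 1.51 m, distance alone gives (0.837/1.51)² = 0.3073, so 5630 × 0.3073 = 1730 mR/h.
Further attenuation needed: 1730/225 = 7.689.
n = log₂(7.689) = 2.943 half-value layers.
Thickness = 2.943 × 4.41 cm = 12.98 cm.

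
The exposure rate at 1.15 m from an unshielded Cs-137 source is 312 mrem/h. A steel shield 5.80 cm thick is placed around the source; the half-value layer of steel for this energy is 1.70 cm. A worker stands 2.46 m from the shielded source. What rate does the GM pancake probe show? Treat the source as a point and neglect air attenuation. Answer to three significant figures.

6.41 mrem/h

Distance alone: 312 × (1.15/2.46)² = 312 × 0.2185 = 68.17 mrem/h.
Shield: 5.80/1.70 = 3.412 half-value layers → attenuation 2^(−3.412) = 0.09395.
Combined: 68.17 × 0.09395 = 6.405 mrem/h.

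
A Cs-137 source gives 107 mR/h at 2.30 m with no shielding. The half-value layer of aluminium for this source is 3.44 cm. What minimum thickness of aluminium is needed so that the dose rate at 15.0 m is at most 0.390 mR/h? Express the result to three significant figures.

At 15.0 m, distance alone gives 107 × (2.30/15.0)² = 107 × 0.02351 = 2.516 mR/h.
Further attenuation needed: 2.516/0.390 = 6.451.
n = log₂(6.451) = 2.690 half-value layers.
Thickness = 2.690 × 3.44 cm = 9.254 cm.

9.25 cm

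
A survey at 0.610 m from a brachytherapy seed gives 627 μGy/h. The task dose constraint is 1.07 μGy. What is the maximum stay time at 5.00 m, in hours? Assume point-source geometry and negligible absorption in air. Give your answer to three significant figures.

Using I₁d₁² = I₂d₂², rate at 5.00 m:
(0.610/5.00)² = 0.01488, so 627 × 0.01488 = 9.330 μGy/h.
Stay time = 1.07 μGy ÷ 9.330 μGy/h = 0.1147 h.

0.115 h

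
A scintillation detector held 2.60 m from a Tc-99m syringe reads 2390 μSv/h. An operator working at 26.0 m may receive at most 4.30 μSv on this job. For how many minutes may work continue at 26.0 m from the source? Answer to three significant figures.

By the inverse-square law, rate at 26.0 m:
(2.60/26.0)² = 0.01000, so 2390 × 0.01000 = 23.90 μSv/h.
Stay time = 4.30 μSv ÷ 23.90 μSv/h = 0.1799 h = 10.79 min.

10.8 min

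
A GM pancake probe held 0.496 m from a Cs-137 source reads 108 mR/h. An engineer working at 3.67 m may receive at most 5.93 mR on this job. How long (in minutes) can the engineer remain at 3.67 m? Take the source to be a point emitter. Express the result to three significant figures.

180 min

By the inverse-square law, rate at 3.67 m:
108 × (0.496/3.67)² = 108 × 0.01827 = 1.973 mR/h.
Stay time = 5.93 mR ÷ 1.973 mR/h = 3.006 h = 180.4 min.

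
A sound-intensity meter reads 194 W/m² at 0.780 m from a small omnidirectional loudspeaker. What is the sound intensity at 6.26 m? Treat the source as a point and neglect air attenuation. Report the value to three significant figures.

3.01 W/m²

Since intensity falls as 1/r², the rate at 6.26 m is
(0.780/6.26)² = 0.01553, so 194 × 0.01553 = 3.013 W/m².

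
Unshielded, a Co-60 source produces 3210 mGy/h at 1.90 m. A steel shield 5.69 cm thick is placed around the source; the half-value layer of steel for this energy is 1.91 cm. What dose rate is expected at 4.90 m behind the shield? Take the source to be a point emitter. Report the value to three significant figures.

61.2 mGy/h

Distance alone: 3210 × (1.90/4.90)² = 3210 × 0.1504 = 482.8 mGy/h.
Shield: 5.69/1.91 = 2.979 half-value layers → attenuation 2^(−2.979) = 0.1268.
Combined: 482.8 × 0.1268 = 61.22 mGy/h.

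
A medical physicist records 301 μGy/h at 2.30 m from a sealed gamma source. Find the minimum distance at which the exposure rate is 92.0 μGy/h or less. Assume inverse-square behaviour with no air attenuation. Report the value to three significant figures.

Applying the 1/r² law, d₂ = d₁·√(I₁/I₂).
I₁/I₂ = 301/92.0 = 3.272, so d₂ = 2.30 × √3.272 = 4.160 m.

4.16 m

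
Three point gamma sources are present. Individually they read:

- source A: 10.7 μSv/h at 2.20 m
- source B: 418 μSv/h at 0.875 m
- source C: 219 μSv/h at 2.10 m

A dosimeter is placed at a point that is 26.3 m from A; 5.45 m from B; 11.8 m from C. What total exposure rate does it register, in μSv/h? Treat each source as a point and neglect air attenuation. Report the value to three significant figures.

By superposition, sum each source's inverse-square contribution:
A: 10.7 × (2.20/26.3)² = 0.07487 μSv/h
B: 418 × (0.875/5.45)² = 10.77 μSv/h
C: 219 × (2.10/11.8)² = 6.936 μSv/h
Total = 0.07487 + 10.77 + 6.936 = 17.78 μSv/h.

17.8 μSv/h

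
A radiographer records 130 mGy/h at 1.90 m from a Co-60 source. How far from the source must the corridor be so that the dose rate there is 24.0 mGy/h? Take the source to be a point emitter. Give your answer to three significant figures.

4.42 m

Intensity scales as (d₁/d₂)², so d₂ = d₁·√(I₁/I₂).
I₁/I₂ = 130/24.0 = 5.417, so d₂ = 1.90 × √5.417 = 4.422 m.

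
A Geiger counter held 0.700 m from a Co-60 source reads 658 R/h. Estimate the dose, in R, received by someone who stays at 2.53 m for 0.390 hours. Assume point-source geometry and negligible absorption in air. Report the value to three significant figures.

19.6 R

By the inverse-square law, rate at 2.53 m:
(0.700/2.53)² = 0.07655, so 658 × 0.07655 = 50.37 R/h.
Dose = rate × time = 50.37 R/h × 0.3900 h = 19.64 R.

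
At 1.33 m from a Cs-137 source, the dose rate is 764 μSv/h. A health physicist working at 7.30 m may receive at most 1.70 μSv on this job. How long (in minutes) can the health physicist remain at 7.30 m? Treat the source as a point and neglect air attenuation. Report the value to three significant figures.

4.02 min

Since intensity falls as 1/r², rate at 7.30 m:
(1.33/7.30)² = 0.03319, so 764 × 0.03319 = 25.36 μSv/h.
Stay time = 1.70 μSv ÷ 25.36 μSv/h = 0.06703 h = 4.022 min.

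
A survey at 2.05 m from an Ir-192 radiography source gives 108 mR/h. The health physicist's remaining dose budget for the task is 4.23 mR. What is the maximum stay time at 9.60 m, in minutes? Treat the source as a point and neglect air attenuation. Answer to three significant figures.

51.5 min

Since intensity falls as 1/r², rate at 9.60 m:
(2.05/9.60)² = 0.04560, so 108 × 0.04560 = 4.925 mR/h.
Stay time = 4.23 mR ÷ 4.925 mR/h = 0.8589 h = 51.53 min.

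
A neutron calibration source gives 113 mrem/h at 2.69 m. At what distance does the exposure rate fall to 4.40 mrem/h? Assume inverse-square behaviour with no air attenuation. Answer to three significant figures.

13.6 m

Since intensity falls as 1/r², d₂ = d₁·√(I₁/I₂).
I₁/I₂ = 113/4.40 = 25.68, so d₂ = 2.69 × √25.68 = 13.63 m.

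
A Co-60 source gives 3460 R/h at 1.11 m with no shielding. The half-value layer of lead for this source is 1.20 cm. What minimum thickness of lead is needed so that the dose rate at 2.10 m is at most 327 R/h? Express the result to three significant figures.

1.88 cm

At 2.10 m, distance alone gives (1.11/2.10)² = 0.2794, so 3460 × 0.2794 = 966.7 R/h.
Further attenuation needed: 966.7/327 = 2.956.
n = log₂(2.956) = 1.564 half-value layers.
Thickness = 1.564 × 1.20 cm = 1.877 cm.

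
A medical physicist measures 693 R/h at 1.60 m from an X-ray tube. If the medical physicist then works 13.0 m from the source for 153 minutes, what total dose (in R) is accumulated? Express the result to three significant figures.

Since intensity falls as 1/r², rate at 13.0 m:
693 × (1.60/13.0)² = 693 × 0.01515 = 10.50 R/h.
Dose = rate × time = 10.50 R/h × 2.550 h = 26.77 R.

26.8 R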